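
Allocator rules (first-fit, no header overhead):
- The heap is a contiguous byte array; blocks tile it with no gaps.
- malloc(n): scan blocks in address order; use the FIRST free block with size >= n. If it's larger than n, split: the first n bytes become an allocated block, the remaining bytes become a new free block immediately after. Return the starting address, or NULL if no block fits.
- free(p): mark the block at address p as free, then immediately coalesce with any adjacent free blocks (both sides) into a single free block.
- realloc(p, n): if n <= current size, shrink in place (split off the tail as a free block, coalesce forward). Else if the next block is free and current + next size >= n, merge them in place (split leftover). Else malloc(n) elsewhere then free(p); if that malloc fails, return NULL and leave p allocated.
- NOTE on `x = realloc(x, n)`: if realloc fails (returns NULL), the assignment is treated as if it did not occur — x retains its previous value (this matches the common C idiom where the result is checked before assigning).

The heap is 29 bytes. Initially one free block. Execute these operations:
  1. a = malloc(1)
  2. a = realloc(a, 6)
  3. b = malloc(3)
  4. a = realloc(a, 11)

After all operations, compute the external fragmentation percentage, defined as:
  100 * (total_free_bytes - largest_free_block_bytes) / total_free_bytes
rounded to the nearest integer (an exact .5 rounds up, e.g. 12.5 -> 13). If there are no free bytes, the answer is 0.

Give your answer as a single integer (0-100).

Answer: 40

Derivation:
Op 1: a = malloc(1) -> a = 0; heap: [0-0 ALLOC][1-28 FREE]
Op 2: a = realloc(a, 6) -> a = 0; heap: [0-5 ALLOC][6-28 FREE]
Op 3: b = malloc(3) -> b = 6; heap: [0-5 ALLOC][6-8 ALLOC][9-28 FREE]
Op 4: a = realloc(a, 11) -> a = 9; heap: [0-5 FREE][6-8 ALLOC][9-19 ALLOC][20-28 FREE]
Free blocks: [6 9] total_free=15 largest=9 -> 100*(15-9)/15 = 600/15 = 40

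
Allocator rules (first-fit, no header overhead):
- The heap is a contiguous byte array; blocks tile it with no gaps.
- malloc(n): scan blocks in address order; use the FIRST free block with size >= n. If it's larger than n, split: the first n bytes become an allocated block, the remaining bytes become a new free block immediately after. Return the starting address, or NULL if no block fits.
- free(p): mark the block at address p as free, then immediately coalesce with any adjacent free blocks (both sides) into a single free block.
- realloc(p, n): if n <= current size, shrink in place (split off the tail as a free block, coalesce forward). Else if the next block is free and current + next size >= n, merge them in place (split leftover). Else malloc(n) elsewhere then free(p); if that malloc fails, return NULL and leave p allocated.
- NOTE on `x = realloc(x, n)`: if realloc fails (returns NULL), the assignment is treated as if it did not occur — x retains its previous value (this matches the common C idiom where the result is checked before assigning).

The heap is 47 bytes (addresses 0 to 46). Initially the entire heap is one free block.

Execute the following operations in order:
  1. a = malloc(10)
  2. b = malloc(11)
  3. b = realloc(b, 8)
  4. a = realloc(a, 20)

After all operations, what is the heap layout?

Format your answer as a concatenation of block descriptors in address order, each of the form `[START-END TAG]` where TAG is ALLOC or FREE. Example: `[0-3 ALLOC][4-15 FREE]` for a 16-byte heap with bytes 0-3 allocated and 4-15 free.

Op 1: a = malloc(10) -> a = 0; heap: [0-9 ALLOC][10-46 FREE]
Op 2: b = malloc(11) -> b = 10; heap: [0-9 ALLOC][10-20 ALLOC][21-46 FREE]
Op 3: b = realloc(b, 8) -> b = 10; heap: [0-9 ALLOC][10-17 ALLOC][18-46 FREE]
Op 4: a = realloc(a, 20) -> a = 18; heap: [0-9 FREE][10-17 ALLOC][18-37 ALLOC][38-46 FREE]

Answer: [0-9 FREE][10-17 ALLOC][18-37 ALLOC][38-46 FREE]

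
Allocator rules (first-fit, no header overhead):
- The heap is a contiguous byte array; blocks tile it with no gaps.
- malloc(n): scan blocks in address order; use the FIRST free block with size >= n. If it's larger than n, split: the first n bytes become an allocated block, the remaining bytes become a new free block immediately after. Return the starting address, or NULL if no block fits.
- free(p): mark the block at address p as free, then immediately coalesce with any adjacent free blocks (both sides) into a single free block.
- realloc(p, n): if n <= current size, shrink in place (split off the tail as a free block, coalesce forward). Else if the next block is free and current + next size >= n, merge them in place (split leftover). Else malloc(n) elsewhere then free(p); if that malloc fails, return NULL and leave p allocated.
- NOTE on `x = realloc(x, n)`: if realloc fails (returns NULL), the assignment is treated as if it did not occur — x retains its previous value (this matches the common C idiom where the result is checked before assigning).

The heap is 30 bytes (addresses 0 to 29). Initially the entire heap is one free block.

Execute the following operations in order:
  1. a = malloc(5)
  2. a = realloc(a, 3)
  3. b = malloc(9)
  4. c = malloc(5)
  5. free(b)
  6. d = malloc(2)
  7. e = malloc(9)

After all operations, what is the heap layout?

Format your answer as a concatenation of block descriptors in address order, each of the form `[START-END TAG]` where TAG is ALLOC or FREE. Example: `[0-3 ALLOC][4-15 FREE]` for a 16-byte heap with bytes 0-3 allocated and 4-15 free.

Op 1: a = malloc(5) -> a = 0; heap: [0-4 ALLOC][5-29 FREE]
Op 2: a = realloc(a, 3) -> a = 0; heap: [0-2 ALLOC][3-29 FREE]
Op 3: b = malloc(9) -> b = 3; heap: [0-2 ALLOC][3-11 ALLOC][12-29 FREE]
Op 4: c = malloc(5) -> c = 12; heap: [0-2 ALLOC][3-11 ALLOC][12-16 ALLOC][17-29 FREE]
Op 5: free(b) -> (freed b); heap: [0-2 ALLOC][3-11 FREE][12-16 ALLOC][17-29 FREE]
Op 6: d = malloc(2) -> d = 3; heap: [0-2 ALLOC][3-4 ALLOC][5-11 FREE][12-16 ALLOC][17-29 FREE]
Op 7: e = malloc(9) -> e = 17; heap: [0-2 ALLOC][3-4 ALLOC][5-11 FREE][12-16 ALLOC][17-25 ALLOC][26-29 FREE]

Answer: [0-2 ALLOC][3-4 ALLOC][5-11 FREE][12-16 ALLOC][17-25 ALLOC][26-29 FREE]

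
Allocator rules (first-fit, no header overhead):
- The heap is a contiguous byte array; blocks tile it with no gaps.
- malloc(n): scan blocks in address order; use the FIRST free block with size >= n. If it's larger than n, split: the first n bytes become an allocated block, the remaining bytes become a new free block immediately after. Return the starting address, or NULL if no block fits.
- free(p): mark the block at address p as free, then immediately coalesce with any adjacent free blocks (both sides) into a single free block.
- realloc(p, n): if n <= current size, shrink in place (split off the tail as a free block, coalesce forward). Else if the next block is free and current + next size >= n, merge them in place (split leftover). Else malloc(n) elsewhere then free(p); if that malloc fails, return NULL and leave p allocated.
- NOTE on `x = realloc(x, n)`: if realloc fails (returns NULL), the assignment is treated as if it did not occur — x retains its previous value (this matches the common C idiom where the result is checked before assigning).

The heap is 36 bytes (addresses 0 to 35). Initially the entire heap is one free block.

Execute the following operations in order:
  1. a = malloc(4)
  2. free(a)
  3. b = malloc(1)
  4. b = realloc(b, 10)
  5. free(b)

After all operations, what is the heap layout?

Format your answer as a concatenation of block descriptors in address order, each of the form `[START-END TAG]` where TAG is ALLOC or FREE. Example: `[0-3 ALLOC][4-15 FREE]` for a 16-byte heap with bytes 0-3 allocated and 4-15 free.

Answer: [0-35 FREE]

Derivation:
Op 1: a = malloc(4) -> a = 0; heap: [0-3 ALLOC][4-35 FREE]
Op 2: free(a) -> (freed a); heap: [0-35 FREE]
Op 3: b = malloc(1) -> b = 0; heap: [0-0 ALLOC][1-35 FREE]
Op 4: b = realloc(b, 10) -> b = 0; heap: [0-9 ALLOC][10-35 FREE]
Op 5: free(b) -> (freed b); heap: [0-35 FREE]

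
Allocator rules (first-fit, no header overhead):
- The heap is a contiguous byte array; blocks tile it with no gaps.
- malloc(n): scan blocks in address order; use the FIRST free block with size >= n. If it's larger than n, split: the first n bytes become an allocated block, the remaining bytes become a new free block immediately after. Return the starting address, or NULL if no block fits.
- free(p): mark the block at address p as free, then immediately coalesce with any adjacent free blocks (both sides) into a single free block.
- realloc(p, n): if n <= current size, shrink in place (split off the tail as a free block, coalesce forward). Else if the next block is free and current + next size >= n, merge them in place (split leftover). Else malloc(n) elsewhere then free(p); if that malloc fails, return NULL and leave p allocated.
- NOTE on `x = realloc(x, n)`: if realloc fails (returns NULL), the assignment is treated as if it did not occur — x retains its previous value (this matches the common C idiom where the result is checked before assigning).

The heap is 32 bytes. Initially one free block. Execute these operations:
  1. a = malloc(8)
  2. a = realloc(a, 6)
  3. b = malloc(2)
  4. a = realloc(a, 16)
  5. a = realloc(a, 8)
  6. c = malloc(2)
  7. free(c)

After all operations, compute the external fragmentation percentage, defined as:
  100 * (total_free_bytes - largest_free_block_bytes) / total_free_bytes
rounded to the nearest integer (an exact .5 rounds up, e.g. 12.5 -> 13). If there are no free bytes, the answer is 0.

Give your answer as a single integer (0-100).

Answer: 27

Derivation:
Op 1: a = malloc(8) -> a = 0; heap: [0-7 ALLOC][8-31 FREE]
Op 2: a = realloc(a, 6) -> a = 0; heap: [0-5 ALLOC][6-31 FREE]
Op 3: b = malloc(2) -> b = 6; heap: [0-5 ALLOC][6-7 ALLOC][8-31 FREE]
Op 4: a = realloc(a, 16) -> a = 8; heap: [0-5 FREE][6-7 ALLOC][8-23 ALLOC][24-31 FREE]
Op 5: a = realloc(a, 8) -> a = 8; heap: [0-5 FREE][6-7 ALLOC][8-15 ALLOC][16-31 FREE]
Op 6: c = malloc(2) -> c = 0; heap: [0-1 ALLOC][2-5 FREE][6-7 ALLOC][8-15 ALLOC][16-31 FREE]
Op 7: free(c) -> (freed c); heap: [0-5 FREE][6-7 ALLOC][8-15 ALLOC][16-31 FREE]
Free blocks: [6 16] total_free=22 largest=16 -> 100*(22-16)/22 = 600/22 ≈ 27.273 -> rounds to 27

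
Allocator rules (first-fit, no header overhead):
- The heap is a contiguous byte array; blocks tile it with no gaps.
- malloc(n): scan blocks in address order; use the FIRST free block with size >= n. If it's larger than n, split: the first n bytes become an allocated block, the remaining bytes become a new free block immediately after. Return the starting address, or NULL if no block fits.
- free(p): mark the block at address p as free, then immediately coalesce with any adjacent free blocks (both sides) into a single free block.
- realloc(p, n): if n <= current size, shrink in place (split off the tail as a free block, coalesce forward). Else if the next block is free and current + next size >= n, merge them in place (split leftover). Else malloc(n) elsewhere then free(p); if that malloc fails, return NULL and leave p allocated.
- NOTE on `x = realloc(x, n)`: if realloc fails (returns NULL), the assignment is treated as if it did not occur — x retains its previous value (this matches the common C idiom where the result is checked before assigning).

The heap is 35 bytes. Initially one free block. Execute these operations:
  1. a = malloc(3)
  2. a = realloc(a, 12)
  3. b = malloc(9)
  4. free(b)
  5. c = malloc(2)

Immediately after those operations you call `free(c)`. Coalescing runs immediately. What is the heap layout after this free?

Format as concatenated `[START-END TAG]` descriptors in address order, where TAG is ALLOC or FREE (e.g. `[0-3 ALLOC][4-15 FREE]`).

Op 1: a = malloc(3) -> a = 0; heap: [0-2 ALLOC][3-34 FREE]
Op 2: a = realloc(a, 12) -> a = 0; heap: [0-11 ALLOC][12-34 FREE]
Op 3: b = malloc(9) -> b = 12; heap: [0-11 ALLOC][12-20 ALLOC][21-34 FREE]
Op 4: free(b) -> (freed b); heap: [0-11 ALLOC][12-34 FREE]
Op 5: c = malloc(2) -> c = 12; heap: [0-11 ALLOC][12-13 ALLOC][14-34 FREE]
free(c): c = 12 -> block [12-13 ALLOC]; mark free, coalesce with adjacent free neighbors -> [0-11 ALLOC][12-34 FREE]

Answer: [0-11 ALLOC][12-34 FREE]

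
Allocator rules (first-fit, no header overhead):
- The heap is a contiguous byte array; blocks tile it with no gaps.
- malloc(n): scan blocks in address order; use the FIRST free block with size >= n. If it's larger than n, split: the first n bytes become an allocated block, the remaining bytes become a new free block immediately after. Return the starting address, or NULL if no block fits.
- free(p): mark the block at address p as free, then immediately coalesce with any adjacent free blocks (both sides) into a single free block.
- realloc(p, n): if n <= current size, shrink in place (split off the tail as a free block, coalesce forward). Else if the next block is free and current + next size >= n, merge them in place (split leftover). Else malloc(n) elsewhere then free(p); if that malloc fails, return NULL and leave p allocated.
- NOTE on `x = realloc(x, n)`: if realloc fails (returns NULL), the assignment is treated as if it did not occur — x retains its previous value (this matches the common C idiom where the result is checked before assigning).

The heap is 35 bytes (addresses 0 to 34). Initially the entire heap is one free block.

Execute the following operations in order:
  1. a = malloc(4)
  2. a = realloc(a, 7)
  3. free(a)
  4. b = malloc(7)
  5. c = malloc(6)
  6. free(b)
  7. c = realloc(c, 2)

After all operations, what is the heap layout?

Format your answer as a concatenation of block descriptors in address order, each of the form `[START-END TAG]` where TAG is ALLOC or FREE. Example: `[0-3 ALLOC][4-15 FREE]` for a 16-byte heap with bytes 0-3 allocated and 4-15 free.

Answer: [0-6 FREE][7-8 ALLOC][9-34 FREE]

Derivation:
Op 1: a = malloc(4) -> a = 0; heap: [0-3 ALLOC][4-34 FREE]
Op 2: a = realloc(a, 7) -> a = 0; heap: [0-6 ALLOC][7-34 FREE]
Op 3: free(a) -> (freed a); heap: [0-34 FREE]
Op 4: b = malloc(7) -> b = 0; heap: [0-6 ALLOC][7-34 FREE]
Op 5: c = malloc(6) -> c = 7; heap: [0-6 ALLOC][7-12 ALLOC][13-34 FREE]
Op 6: free(b) -> (freed b); heap: [0-6 FREE][7-12 ALLOC][13-34 FREE]
Op 7: c = realloc(c, 2) -> c = 7; heap: [0-6 FREE][7-8 ALLOC][9-34 FREE]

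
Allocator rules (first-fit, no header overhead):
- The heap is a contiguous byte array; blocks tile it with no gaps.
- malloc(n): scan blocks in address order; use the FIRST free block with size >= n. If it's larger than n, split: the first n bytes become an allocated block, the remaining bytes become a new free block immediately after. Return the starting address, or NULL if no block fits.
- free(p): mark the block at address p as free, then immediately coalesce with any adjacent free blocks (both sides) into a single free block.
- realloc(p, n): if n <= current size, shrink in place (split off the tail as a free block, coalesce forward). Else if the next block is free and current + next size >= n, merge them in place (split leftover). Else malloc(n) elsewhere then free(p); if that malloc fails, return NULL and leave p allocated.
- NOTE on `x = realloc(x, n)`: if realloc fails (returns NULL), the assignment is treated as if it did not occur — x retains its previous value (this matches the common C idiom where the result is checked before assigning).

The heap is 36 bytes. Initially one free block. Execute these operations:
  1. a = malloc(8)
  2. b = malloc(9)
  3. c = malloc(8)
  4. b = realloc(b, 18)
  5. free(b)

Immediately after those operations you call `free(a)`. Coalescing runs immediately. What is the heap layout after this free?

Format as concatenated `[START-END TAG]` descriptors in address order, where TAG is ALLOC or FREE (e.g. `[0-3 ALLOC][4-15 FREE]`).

Op 1: a = malloc(8) -> a = 0; heap: [0-7 ALLOC][8-35 FREE]
Op 2: b = malloc(9) -> b = 8; heap: [0-7 ALLOC][8-16 ALLOC][17-35 FREE]
Op 3: c = malloc(8) -> c = 17; heap: [0-7 ALLOC][8-16 ALLOC][17-24 ALLOC][25-35 FREE]
Op 4: b = realloc(b, 18) -> NULL (b unchanged); heap: [0-7 ALLOC][8-16 ALLOC][17-24 ALLOC][25-35 FREE]
Op 5: free(b) -> (freed b); heap: [0-7 ALLOC][8-16 FREE][17-24 ALLOC][25-35 FREE]
free(a): a = 0 -> block [0-7 ALLOC]; mark free, coalesce with adjacent free neighbors -> [0-16 FREE][17-24 ALLOC][25-35 FREE]

Answer: [0-16 FREE][17-24 ALLOC][25-35 FREE]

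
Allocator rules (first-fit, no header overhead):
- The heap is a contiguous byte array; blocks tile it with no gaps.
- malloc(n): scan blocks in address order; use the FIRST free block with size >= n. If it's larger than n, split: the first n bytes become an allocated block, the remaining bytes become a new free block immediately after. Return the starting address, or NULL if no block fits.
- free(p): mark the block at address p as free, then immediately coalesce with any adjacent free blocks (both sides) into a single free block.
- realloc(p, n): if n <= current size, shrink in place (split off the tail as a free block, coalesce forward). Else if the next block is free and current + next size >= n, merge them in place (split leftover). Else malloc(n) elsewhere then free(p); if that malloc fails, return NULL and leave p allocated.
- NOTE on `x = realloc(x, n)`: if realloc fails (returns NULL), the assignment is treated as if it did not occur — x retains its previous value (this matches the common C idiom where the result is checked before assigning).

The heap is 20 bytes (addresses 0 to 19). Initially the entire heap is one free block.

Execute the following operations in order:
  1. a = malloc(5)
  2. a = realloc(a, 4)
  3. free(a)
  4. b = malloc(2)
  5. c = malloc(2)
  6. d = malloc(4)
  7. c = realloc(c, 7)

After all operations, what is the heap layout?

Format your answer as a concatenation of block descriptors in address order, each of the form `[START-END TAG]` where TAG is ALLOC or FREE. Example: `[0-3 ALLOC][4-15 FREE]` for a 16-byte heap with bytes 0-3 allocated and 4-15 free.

Answer: [0-1 ALLOC][2-3 FREE][4-7 ALLOC][8-14 ALLOC][15-19 FREE]

Derivation:
Op 1: a = malloc(5) -> a = 0; heap: [0-4 ALLOC][5-19 FREE]
Op 2: a = realloc(a, 4) -> a = 0; heap: [0-3 ALLOC][4-19 FREE]
Op 3: free(a) -> (freed a); heap: [0-19 FREE]
Op 4: b = malloc(2) -> b = 0; heap: [0-1 ALLOC][2-19 FREE]
Op 5: c = malloc(2) -> c = 2; heap: [0-1 ALLOC][2-3 ALLOC][4-19 FREE]
Op 6: d = malloc(4) -> d = 4; heap: [0-1 ALLOC][2-3 ALLOC][4-7 ALLOC][8-19 FREE]
Op 7: c = realloc(c, 7) -> c = 8; heap: [0-1 ALLOC][2-3 FREE][4-7 ALLOC][8-14 ALLOC][15-19 FREE]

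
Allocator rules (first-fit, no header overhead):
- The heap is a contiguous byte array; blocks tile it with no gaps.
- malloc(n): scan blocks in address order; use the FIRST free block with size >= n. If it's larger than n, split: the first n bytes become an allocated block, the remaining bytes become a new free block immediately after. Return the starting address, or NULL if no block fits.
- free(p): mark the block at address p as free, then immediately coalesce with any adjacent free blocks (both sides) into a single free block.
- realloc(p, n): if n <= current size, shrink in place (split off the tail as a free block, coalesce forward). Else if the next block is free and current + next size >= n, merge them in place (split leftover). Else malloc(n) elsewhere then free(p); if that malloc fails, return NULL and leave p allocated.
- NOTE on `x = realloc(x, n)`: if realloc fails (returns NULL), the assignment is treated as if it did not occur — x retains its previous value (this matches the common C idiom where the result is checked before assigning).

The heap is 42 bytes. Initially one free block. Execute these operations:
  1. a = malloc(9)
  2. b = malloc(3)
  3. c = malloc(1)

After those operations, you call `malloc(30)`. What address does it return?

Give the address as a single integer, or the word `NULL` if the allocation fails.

Op 1: a = malloc(9) -> a = 0; heap: [0-8 ALLOC][9-41 FREE]
Op 2: b = malloc(3) -> b = 9; heap: [0-8 ALLOC][9-11 ALLOC][12-41 FREE]
Op 3: c = malloc(1) -> c = 12; heap: [0-8 ALLOC][9-11 ALLOC][12-12 ALLOC][13-41 FREE]
malloc(30): first-fit scan over [0-8 ALLOC][9-11 ALLOC][12-12 ALLOC][13-41 FREE] -> NULL

Answer: NULL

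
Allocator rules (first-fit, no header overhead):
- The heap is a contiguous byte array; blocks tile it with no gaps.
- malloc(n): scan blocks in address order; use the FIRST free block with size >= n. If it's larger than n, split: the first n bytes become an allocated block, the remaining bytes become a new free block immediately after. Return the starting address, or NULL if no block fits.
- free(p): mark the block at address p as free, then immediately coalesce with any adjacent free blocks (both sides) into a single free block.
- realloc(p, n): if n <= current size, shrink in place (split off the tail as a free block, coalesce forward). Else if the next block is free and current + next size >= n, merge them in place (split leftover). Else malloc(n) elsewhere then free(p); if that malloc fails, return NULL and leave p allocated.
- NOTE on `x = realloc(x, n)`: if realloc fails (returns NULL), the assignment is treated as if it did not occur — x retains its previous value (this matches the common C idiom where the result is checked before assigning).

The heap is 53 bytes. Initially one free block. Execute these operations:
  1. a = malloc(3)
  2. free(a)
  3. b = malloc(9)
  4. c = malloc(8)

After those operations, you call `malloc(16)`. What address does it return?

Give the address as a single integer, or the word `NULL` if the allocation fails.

Op 1: a = malloc(3) -> a = 0; heap: [0-2 ALLOC][3-52 FREE]
Op 2: free(a) -> (freed a); heap: [0-52 FREE]
Op 3: b = malloc(9) -> b = 0; heap: [0-8 ALLOC][9-52 FREE]
Op 4: c = malloc(8) -> c = 9; heap: [0-8 ALLOC][9-16 ALLOC][17-52 FREE]
malloc(16): first-fit scan over [0-8 ALLOC][9-16 ALLOC][17-52 FREE] -> 17

Answer: 17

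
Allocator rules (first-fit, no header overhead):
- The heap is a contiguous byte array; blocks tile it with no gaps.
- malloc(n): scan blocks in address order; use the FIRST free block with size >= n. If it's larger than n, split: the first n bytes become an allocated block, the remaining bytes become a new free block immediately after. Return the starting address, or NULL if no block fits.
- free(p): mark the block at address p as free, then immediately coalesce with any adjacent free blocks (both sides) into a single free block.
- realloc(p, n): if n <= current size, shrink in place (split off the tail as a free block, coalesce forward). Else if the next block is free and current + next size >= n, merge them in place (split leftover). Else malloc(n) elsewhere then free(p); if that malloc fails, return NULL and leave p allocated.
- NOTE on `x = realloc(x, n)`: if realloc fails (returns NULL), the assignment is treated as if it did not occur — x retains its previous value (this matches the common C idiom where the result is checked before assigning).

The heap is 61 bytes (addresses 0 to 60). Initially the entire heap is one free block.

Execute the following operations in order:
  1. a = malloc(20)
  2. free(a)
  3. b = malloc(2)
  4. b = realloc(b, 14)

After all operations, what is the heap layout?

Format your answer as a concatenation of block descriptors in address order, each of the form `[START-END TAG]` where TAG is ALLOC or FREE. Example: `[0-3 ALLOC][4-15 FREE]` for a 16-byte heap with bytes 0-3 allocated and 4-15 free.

Answer: [0-13 ALLOC][14-60 FREE]

Derivation:
Op 1: a = malloc(20) -> a = 0; heap: [0-19 ALLOC][20-60 FREE]
Op 2: free(a) -> (freed a); heap: [0-60 FREE]
Op 3: b = malloc(2) -> b = 0; heap: [0-1 ALLOC][2-60 FREE]
Op 4: b = realloc(b, 14) -> b = 0; heap: [0-13 ALLOC][14-60 FREE]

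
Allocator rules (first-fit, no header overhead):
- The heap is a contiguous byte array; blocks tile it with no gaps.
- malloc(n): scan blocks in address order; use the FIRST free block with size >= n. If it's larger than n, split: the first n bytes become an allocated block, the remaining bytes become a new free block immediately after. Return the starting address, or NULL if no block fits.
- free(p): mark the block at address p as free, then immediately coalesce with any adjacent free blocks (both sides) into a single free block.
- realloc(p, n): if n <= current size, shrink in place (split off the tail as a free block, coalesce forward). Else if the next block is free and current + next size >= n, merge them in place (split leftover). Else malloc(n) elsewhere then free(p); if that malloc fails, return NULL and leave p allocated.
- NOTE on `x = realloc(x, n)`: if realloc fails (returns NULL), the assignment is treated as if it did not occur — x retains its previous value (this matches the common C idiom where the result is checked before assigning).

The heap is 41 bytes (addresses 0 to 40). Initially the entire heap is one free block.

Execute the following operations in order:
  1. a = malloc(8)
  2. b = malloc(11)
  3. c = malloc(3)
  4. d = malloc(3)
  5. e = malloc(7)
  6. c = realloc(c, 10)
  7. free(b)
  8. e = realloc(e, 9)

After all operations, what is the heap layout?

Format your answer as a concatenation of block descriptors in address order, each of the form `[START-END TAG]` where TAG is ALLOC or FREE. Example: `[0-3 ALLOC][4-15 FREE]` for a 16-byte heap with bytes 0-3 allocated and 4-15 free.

Answer: [0-7 ALLOC][8-18 FREE][19-21 ALLOC][22-24 ALLOC][25-33 ALLOC][34-40 FREE]

Derivation:
Op 1: a = malloc(8) -> a = 0; heap: [0-7 ALLOC][8-40 FREE]
Op 2: b = malloc(11) -> b = 8; heap: [0-7 ALLOC][8-18 ALLOC][19-40 FREE]
Op 3: c = malloc(3) -> c = 19; heap: [0-7 ALLOC][8-18 ALLOC][19-21 ALLOC][22-40 FREE]
Op 4: d = malloc(3) -> d = 22; heap: [0-7 ALLOC][8-18 ALLOC][19-21 ALLOC][22-24 ALLOC][25-40 FREE]
Op 5: e = malloc(7) -> e = 25; heap: [0-7 ALLOC][8-18 ALLOC][19-21 ALLOC][22-24 ALLOC][25-31 ALLOC][32-40 FREE]
Op 6: c = realloc(c, 10) -> NULL (c unchanged); heap: [0-7 ALLOC][8-18 ALLOC][19-21 ALLOC][22-24 ALLOC][25-31 ALLOC][32-40 FREE]
Op 7: free(b) -> (freed b); heap: [0-7 ALLOC][8-18 FREE][19-21 ALLOC][22-24 ALLOC][25-31 ALLOC][32-40 FREE]
Op 8: e = realloc(e, 9) -> e = 25; heap: [0-7 ALLOC][8-18 FREE][19-21 ALLOC][22-24 ALLOC][25-33 ALLOC][34-40 FREE]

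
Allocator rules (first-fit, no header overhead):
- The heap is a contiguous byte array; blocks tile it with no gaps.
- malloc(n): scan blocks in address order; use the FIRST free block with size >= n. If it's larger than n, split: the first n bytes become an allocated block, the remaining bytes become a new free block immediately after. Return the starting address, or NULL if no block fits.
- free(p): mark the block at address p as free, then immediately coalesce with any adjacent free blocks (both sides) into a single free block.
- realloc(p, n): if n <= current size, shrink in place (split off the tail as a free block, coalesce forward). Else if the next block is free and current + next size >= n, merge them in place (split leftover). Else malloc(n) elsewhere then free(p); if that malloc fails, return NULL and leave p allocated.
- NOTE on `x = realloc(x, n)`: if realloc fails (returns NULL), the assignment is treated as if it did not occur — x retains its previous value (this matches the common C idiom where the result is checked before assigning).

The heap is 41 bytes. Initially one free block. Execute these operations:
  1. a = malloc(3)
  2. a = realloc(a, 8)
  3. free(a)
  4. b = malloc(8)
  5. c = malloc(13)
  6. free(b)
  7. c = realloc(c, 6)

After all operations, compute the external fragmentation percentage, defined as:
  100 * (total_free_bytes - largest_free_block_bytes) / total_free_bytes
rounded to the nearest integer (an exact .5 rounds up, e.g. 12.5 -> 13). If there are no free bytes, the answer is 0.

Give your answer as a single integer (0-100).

Op 1: a = malloc(3) -> a = 0; heap: [0-2 ALLOC][3-40 FREE]
Op 2: a = realloc(a, 8) -> a = 0; heap: [0-7 ALLOC][8-40 FREE]
Op 3: free(a) -> (freed a); heap: [0-40 FREE]
Op 4: b = malloc(8) -> b = 0; heap: [0-7 ALLOC][8-40 FREE]
Op 5: c = malloc(13) -> c = 8; heap: [0-7 ALLOC][8-20 ALLOC][21-40 FREE]
Op 6: free(b) -> (freed b); heap: [0-7 FREE][8-20 ALLOC][21-40 FREE]
Op 7: c = realloc(c, 6) -> c = 8; heap: [0-7 FREE][8-13 ALLOC][14-40 FREE]
Free blocks: [8 27] total_free=35 largest=27 -> 100*(35-27)/35 = 800/35 ≈ 22.857 -> rounds to 23

Answer: 23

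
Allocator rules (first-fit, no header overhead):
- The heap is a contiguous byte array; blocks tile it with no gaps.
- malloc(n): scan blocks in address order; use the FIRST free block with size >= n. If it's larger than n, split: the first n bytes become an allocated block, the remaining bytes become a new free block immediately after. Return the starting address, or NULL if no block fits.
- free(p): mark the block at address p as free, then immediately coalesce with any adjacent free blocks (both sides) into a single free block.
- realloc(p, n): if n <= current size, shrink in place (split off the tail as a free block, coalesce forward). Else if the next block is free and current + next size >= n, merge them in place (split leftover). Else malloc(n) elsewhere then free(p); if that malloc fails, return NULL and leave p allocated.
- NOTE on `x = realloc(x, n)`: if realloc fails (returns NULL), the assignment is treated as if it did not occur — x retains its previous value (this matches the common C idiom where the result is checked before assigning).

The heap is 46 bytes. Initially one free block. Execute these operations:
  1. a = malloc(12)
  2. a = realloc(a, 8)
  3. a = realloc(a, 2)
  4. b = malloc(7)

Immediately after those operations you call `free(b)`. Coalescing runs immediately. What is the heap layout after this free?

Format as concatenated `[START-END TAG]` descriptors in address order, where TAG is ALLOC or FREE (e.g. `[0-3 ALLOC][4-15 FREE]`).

Answer: [0-1 ALLOC][2-45 FREE]

Derivation:
Op 1: a = malloc(12) -> a = 0; heap: [0-11 ALLOC][12-45 FREE]
Op 2: a = realloc(a, 8) -> a = 0; heap: [0-7 ALLOC][8-45 FREE]
Op 3: a = realloc(a, 2) -> a = 0; heap: [0-1 ALLOC][2-45 FREE]
Op 4: b = malloc(7) -> b = 2; heap: [0-1 ALLOC][2-8 ALLOC][9-45 FREE]
free(b): b = 2 -> block [2-8 ALLOC]; mark free, coalesce with adjacent free neighbors -> [0-1 ALLOC][2-45 FREE]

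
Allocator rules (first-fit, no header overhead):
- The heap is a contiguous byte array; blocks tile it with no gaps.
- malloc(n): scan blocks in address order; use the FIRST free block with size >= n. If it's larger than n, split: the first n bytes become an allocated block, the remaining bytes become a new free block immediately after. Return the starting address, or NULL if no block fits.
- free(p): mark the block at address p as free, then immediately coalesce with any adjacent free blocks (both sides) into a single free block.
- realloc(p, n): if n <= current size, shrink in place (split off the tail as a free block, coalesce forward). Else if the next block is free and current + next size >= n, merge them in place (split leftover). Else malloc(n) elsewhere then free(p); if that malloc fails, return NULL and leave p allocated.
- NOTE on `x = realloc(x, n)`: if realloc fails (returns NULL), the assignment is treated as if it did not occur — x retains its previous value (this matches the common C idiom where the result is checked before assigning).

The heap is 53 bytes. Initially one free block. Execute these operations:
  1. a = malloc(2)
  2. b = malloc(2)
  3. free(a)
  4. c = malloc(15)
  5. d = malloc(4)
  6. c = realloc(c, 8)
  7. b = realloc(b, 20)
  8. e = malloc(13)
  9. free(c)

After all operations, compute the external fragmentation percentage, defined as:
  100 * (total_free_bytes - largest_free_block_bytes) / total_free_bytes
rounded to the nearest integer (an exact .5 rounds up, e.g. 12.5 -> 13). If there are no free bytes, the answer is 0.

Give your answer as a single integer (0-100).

Answer: 34

Derivation:
Op 1: a = malloc(2) -> a = 0; heap: [0-1 ALLOC][2-52 FREE]
Op 2: b = malloc(2) -> b = 2; heap: [0-1 ALLOC][2-3 ALLOC][4-52 FREE]
Op 3: free(a) -> (freed a); heap: [0-1 FREE][2-3 ALLOC][4-52 FREE]
Op 4: c = malloc(15) -> c = 4; heap: [0-1 FREE][2-3 ALLOC][4-18 ALLOC][19-52 FREE]
Op 5: d = malloc(4) -> d = 19; heap: [0-1 FREE][2-3 ALLOC][4-18 ALLOC][19-22 ALLOC][23-52 FREE]
Op 6: c = realloc(c, 8) -> c = 4; heap: [0-1 FREE][2-3 ALLOC][4-11 ALLOC][12-18 FREE][19-22 ALLOC][23-52 FREE]
Op 7: b = realloc(b, 20) -> b = 23; heap: [0-3 FREE][4-11 ALLOC][12-18 FREE][19-22 ALLOC][23-42 ALLOC][43-52 FREE]
Op 8: e = malloc(13) -> e = NULL; heap: [0-3 FREE][4-11 ALLOC][12-18 FREE][19-22 ALLOC][23-42 ALLOC][43-52 FREE]
Op 9: free(c) -> (freed c); heap: [0-18 FREE][19-22 ALLOC][23-42 ALLOC][43-52 FREE]
Free blocks: [19 10] total_free=29 largest=19 -> 100*(29-19)/29 = 1000/29 ≈ 34.483 -> rounds to 34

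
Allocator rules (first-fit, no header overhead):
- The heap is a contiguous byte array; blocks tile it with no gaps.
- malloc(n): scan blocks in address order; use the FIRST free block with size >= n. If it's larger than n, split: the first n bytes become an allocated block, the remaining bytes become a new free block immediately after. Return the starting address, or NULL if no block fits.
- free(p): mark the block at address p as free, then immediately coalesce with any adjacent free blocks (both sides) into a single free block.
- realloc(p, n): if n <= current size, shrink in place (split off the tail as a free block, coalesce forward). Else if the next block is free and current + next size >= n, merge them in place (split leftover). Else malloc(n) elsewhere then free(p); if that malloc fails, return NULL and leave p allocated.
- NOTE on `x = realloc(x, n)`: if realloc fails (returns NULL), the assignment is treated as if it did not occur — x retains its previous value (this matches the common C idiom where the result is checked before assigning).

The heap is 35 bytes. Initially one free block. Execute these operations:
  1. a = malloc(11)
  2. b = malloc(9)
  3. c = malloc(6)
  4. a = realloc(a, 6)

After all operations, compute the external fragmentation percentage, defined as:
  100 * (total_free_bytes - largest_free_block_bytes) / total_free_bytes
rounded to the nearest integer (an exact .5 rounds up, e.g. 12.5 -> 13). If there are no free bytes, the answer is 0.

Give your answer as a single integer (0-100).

Op 1: a = malloc(11) -> a = 0; heap: [0-10 ALLOC][11-34 FREE]
Op 2: b = malloc(9) -> b = 11; heap: [0-10 ALLOC][11-19 ALLOC][20-34 FREE]
Op 3: c = malloc(6) -> c = 20; heap: [0-10 ALLOC][11-19 ALLOC][20-25 ALLOC][26-34 FREE]
Op 4: a = realloc(a, 6) -> a = 0; heap: [0-5 ALLOC][6-10 FREE][11-19 ALLOC][20-25 ALLOC][26-34 FREE]
Free blocks: [5 9] total_free=14 largest=9 -> 100*(14-9)/14 = 500/14 ≈ 35.714 -> rounds to 36

Answer: 36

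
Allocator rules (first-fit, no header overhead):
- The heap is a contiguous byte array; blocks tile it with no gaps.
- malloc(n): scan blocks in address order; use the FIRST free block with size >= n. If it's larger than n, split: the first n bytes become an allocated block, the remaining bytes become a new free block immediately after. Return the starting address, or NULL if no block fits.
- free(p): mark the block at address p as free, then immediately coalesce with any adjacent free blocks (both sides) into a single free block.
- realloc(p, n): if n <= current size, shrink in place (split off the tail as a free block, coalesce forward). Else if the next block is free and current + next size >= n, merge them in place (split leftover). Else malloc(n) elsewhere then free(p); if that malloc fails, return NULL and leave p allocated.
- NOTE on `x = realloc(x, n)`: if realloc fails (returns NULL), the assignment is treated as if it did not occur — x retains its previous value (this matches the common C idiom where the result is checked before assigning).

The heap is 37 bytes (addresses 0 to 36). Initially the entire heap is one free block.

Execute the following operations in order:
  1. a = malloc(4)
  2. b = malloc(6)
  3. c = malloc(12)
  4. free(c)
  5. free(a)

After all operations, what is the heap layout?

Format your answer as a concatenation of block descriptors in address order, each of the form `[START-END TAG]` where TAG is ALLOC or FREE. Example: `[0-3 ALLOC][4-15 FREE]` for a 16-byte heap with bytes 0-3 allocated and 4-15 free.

Answer: [0-3 FREE][4-9 ALLOC][10-36 FREE]

Derivation:
Op 1: a = malloc(4) -> a = 0; heap: [0-3 ALLOC][4-36 FREE]
Op 2: b = malloc(6) -> b = 4; heap: [0-3 ALLOC][4-9 ALLOC][10-36 FREE]
Op 3: c = malloc(12) -> c = 10; heap: [0-3 ALLOC][4-9 ALLOC][10-21 ALLOC][22-36 FREE]
Op 4: free(c) -> (freed c); heap: [0-3 ALLOC][4-9 ALLOC][10-36 FREE]
Op 5: free(a) -> (freed a); heap: [0-3 FREE][4-9 ALLOC][10-36 FREE]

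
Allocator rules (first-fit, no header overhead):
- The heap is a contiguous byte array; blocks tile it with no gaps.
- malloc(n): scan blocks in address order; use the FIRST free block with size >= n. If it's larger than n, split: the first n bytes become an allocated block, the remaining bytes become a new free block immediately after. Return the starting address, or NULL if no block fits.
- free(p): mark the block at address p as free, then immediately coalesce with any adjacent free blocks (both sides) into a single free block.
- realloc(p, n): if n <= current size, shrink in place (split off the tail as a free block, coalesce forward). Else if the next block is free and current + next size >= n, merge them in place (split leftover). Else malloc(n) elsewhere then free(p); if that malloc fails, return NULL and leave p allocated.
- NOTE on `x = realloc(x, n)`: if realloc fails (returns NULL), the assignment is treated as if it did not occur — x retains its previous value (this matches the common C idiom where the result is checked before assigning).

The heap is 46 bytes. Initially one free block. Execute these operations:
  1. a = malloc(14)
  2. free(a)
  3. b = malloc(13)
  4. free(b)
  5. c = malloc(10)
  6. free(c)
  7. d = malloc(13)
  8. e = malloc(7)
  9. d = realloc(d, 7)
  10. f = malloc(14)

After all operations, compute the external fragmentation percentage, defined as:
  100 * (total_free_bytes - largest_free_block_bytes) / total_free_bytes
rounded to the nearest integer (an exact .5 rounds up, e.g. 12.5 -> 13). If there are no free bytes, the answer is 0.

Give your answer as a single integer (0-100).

Answer: 33

Derivation:
Op 1: a = malloc(14) -> a = 0; heap: [0-13 ALLOC][14-45 FREE]
Op 2: free(a) -> (freed a); heap: [0-45 FREE]
Op 3: b = malloc(13) -> b = 0; heap: [0-12 ALLOC][13-45 FREE]
Op 4: free(b) -> (freed b); heap: [0-45 FREE]
Op 5: c = malloc(10) -> c = 0; heap: [0-9 ALLOC][10-45 FREE]
Op 6: free(c) -> (freed c); heap: [0-45 FREE]
Op 7: d = malloc(13) -> d = 0; heap: [0-12 ALLOC][13-45 FREE]
Op 8: e = malloc(7) -> e = 13; heap: [0-12 ALLOC][13-19 ALLOC][20-45 FREE]
Op 9: d = realloc(d, 7) -> d = 0; heap: [0-6 ALLOC][7-12 FREE][13-19 ALLOC][20-45 FREE]
Op 10: f = malloc(14) -> f = 20; heap: [0-6 ALLOC][7-12 FREE][13-19 ALLOC][20-33 ALLOC][34-45 FREE]
Free blocks: [6 12] total_free=18 largest=12 -> 100*(18-12)/18 = 600/18 ≈ 33.333 -> rounds to 33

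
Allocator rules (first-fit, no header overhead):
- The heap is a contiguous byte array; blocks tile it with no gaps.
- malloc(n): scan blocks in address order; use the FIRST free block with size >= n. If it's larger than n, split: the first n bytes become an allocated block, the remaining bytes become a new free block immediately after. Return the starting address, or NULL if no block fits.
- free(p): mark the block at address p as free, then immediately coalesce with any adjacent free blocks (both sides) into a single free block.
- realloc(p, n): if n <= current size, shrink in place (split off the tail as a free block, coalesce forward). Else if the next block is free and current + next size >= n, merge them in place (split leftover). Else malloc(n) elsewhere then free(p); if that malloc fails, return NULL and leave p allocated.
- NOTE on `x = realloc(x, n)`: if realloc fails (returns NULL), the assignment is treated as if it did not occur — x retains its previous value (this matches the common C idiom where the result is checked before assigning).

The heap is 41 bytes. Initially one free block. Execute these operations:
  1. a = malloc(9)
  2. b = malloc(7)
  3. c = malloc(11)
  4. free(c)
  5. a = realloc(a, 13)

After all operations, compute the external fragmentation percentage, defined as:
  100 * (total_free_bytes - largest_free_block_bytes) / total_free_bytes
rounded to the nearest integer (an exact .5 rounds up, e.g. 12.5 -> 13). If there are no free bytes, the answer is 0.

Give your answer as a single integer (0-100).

Answer: 43

Derivation:
Op 1: a = malloc(9) -> a = 0; heap: [0-8 ALLOC][9-40 FREE]
Op 2: b = malloc(7) -> b = 9; heap: [0-8 ALLOC][9-15 ALLOC][16-40 FREE]
Op 3: c = malloc(11) -> c = 16; heap: [0-8 ALLOC][9-15 ALLOC][16-26 ALLOC][27-40 FREE]
Op 4: free(c) -> (freed c); heap: [0-8 ALLOC][9-15 ALLOC][16-40 FREE]
Op 5: a = realloc(a, 13) -> a = 16; heap: [0-8 FREE][9-15 ALLOC][16-28 ALLOC][29-40 FREE]
Free blocks: [9 12] total_free=21 largest=12 -> 100*(21-12)/21 = 900/21 ≈ 42.857 -> rounds to 43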